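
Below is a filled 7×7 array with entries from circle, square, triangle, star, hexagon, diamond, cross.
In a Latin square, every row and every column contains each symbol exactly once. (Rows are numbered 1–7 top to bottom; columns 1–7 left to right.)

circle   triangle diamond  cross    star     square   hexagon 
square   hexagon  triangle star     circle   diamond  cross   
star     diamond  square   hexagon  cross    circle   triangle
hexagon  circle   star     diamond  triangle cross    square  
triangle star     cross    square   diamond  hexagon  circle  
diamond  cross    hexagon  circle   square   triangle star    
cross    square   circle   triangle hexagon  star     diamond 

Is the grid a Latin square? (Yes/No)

Each row is a permutation of the 7 symbols, and so is each column.

Yes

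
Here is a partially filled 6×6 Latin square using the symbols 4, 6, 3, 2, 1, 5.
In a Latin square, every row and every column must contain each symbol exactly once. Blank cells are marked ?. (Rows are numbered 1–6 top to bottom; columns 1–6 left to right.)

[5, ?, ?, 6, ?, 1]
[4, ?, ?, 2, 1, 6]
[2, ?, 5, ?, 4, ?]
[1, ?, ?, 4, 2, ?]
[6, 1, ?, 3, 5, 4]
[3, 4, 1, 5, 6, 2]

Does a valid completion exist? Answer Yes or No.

No row or column among the givens repeats a symbol, and propagating forced cells runs into no contradiction.
One valid completion exists (for instance, 5 2 4 6 3 1 / 4 5 3 2 1 6 / 2 6 5 1 4 3 / 1 3 6 4 2 5 / 6 1 2 3 5 4 / 3 4 1 5 6 2).

Yes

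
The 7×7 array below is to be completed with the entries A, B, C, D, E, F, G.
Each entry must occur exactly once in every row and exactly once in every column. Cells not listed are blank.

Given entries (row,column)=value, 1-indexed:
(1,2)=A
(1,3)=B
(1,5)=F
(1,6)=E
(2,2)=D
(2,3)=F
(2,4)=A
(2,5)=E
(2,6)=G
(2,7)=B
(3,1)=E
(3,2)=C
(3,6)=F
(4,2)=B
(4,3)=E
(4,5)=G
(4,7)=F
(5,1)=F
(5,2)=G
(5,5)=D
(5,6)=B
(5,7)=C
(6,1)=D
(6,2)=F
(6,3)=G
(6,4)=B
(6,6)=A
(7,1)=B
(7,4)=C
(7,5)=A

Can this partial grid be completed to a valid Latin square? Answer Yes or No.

No

Row 2, column 1: row 2 has {A, B, D, E, F, G} and column 1 has {B, D, E, F}, so it must be C.
Row 1, column 1: row 1 has {A, B, E, F} and column 1 has {B, C, D, E, F}, so it must be G.
Row 1, column 4: row 1 has {A, B, E, F, G} and column 4 has {A, B, C}, so it must be D.
Now row 1, column 7: row 1 together with column 7 already contain {A, B, C, D, E, F, G} — every symbol — so nothing can go there. The grid has no valid completion.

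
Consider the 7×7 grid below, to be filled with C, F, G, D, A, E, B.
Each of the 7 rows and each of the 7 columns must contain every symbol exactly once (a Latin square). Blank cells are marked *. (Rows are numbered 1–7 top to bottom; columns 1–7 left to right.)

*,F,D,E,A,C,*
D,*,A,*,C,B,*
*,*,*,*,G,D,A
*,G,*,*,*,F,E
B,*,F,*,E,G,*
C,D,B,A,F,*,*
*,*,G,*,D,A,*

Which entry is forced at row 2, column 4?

Row 1, column 1: row 1 has {C, F, D, A, E} and column 1 has {C, D, B}, leaving only G.
Row 1, column 7: row 1 has {C, F, G, D, A, E} and column 7 has {A, E}, leaving only B.
Row 2, column 2: row 2 has {C, D, A, B} and column 2 has {F, G, D}, leaving only E.
Row 4, column 1: row 4 has {F, G, E} and column 1 has {C, G, D, B}, leaving only A.
Row 4, column 3: row 4 has {F, G, A, E} and column 3 has {F, G, D, A, B}, leaving only C.
Row 3, column 3: row 3 has {G, D, A} and column 3 has {C, F, G, D, A, B}, leaving only E.
Row 3, column 1: row 3 has {G, D, A, E} and column 1 has {C, G, D, A, B}, leaving only F.
Row 4, column 5: row 4 has {C, F, G, A, E} and column 5 has {C, F, G, D, A, E}, leaving only B.
Row 4, column 4: row 4 has {C, F, G, A, E, B} and column 4 has {A, E}, leaving only D.
Row 5, column 4: row 5 has {F, G, E, B} and column 4 has {D, A, E}, leaving only C.
Row 3, column 4: row 3 has {F, G, D, A, E} and column 4 has {C, D, A, E}, leaving only B.
Row 3, column 2: row 3 has {F, G, D, A, E, B} and column 2 has {F, G, D, E}, leaving only C.
Row 5, column 2: row 5 has {C, F, G, E, B} and column 2 has {C, F, G, D, E}, leaving only A.
Row 5, column 7: row 5 has {C, F, G, A, E, B} and column 7 has {A, E, B}, leaving only D.
Row 6, column 6: row 6 has {C, F, D, A, B} and column 6 has {C, F, G, D, A, B}, leaving only E.
Row 6, column 7: row 6 has {C, F, D, A, E, B} and column 7 has {D, A, E, B}, leaving only G.
Row 2, column 7: row 2 has {C, D, A, E, B} and column 7 has {G, D, A, E, B}, leaving only F.
Row 2 already has {C, F, D, A, E, B} and column 4 already has {C, D, A, E, B}, so row 2, column 4 must be G.

G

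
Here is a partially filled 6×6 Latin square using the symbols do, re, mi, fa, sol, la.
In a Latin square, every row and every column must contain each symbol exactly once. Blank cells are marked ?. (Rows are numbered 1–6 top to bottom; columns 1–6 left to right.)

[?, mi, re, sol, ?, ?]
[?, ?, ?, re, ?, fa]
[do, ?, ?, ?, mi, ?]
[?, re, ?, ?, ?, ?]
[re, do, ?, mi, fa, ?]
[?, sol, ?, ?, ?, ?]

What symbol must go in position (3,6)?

re

Row 2, column 2: row 2 has {re, fa} and column 2 has {do, re, mi, sol}, leaving only la.
Row 3, column 2: row 3 has {do, mi} and column 2 has {do, re, mi, sol, la}, leaving only fa.
Row 3, column 4: row 3 has {do, mi, fa} and column 4 has {re, mi, sol}, leaving only la.
Row 3, column 3: row 3 has {do, mi, fa, la} and column 3 has {re}, leaving only sol.
Row 3 already has {do, mi, fa, sol, la} and column 6 already has {fa}, so row 3, column 6 must be re.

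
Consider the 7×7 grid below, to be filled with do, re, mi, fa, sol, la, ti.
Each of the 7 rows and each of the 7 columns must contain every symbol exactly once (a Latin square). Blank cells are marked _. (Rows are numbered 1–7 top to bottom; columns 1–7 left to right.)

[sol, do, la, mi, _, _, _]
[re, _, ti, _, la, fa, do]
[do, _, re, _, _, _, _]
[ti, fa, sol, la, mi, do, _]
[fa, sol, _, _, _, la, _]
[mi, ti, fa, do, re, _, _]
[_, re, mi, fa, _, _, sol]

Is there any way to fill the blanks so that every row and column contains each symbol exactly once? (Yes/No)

No row or column among the givens repeats a symbol, and propagating forced cells runs into no contradiction.
One valid completion exists (for instance, sol do la mi fa re ti / re mi ti sol la fa do / do la re ti sol mi fa / ti fa sol la mi do re / fa sol do re ti la mi / mi ti fa do re sol la / la re mi fa do ti sol).

Yes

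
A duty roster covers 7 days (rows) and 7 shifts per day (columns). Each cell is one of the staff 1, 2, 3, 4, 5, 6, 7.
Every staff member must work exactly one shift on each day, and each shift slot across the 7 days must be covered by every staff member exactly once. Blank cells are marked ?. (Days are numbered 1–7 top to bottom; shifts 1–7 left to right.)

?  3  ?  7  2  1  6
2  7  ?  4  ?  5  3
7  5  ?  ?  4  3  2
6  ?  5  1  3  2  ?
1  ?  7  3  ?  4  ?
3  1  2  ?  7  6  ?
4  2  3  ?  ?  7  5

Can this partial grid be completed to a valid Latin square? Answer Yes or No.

No

Day 5, shift 7: day 5 together with shift 7 already contain {1, 2, 3, 4, 5, 6, 7} — every symbol — so nothing can go there. The grid has no valid completion.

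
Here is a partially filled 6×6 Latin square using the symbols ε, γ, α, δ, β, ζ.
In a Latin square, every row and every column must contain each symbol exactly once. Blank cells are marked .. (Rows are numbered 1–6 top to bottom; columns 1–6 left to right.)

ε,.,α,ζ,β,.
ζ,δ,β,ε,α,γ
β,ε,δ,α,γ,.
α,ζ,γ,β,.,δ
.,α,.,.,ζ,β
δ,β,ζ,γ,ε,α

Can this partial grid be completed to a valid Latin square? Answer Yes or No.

No

Row 1, column 6: row 1 together with column 6 already contain {ε, γ, α, δ, β, ζ} — every symbol — so nothing can go there. The grid has no valid completion.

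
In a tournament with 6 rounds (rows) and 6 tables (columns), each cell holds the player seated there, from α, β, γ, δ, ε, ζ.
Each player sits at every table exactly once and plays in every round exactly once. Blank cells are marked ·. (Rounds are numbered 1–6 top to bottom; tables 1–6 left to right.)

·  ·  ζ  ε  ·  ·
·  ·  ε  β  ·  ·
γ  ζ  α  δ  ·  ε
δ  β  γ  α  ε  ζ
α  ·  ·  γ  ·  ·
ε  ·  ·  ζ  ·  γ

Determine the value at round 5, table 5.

ζ

Round 1, table 1: round 1 has {ε, ζ} and table 1 has {α, γ, δ, ε}, leaving only β.
Round 2, table 1: round 2 has {β, ε} and table 1 has {α, β, γ, δ, ε}, leaving only ζ.
Round 3, table 5: round 3 has {α, γ, δ, ε, ζ} and table 5 has {ε}, leaving only β.
Round 5, table 5 is narrowed to {δ, ζ}.
If it were δ, then round 5, table 6 would be left with no valid symbol.
So round 5, table 5 must be ζ.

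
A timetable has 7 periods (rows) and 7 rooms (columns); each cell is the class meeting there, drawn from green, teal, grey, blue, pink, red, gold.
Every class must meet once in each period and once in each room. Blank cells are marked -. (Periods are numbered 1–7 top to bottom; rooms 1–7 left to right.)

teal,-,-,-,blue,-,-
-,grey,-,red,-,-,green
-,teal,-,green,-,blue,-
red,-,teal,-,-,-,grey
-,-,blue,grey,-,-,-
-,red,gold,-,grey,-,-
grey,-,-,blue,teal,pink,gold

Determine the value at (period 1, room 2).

pink

Period 2, room 3: period 2 has {green, grey, red} and room 3 has {teal, blue, gold}, leaving only pink.
Period 2, room 5: period 2 has {green, grey, pink, red} and room 5 has {teal, grey, blue}, leaving only gold.
Period 2, room 1: period 2 has {green, grey, pink, red, gold} and room 1 has {teal, grey, red}, leaving only blue.
Period 2, room 6: period 2 has {green, grey, blue, pink, red, gold} and room 6 has {blue, pink}, leaving only teal.
Period 6, room 6: period 6 has {grey, red, gold} and room 6 has {teal, blue, pink}, leaving only green.
Period 4, room 6: period 4 has {teal, grey, red} and room 6 has {green, teal, blue, pink}, leaving only gold.
Period 4, room 4: period 4 has {teal, grey, red, gold} and room 4 has {green, grey, blue, red}, leaving only pink.
Period 1, room 4: period 1 has {teal, blue} and room 4 has {green, grey, blue, pink, red}, leaving only gold.
Period 4, room 5: period 4 has {teal, grey, pink, red, gold} and room 5 has {teal, grey, blue, gold}, leaving only green.
Period 4, room 2: period 4 has {green, teal, grey, pink, red, gold} and room 2 has {teal, grey, red}, leaving only blue.
Period 5, room 6: period 5 has {grey, blue} and room 6 has {green, teal, blue, pink, gold}, leaving only red.
Period 1, room 6: period 1 has {teal, blue, gold} and room 6 has {green, teal, blue, pink, red, gold}, leaving only grey.
Period 5, room 5: period 5 has {grey, blue, red} and room 5 has {green, teal, grey, blue, gold}, leaving only pink.
Period 3, room 5: period 3 has {green, teal, blue} and room 5 has {green, teal, grey, blue, pink, gold}, leaving only red.
Period 3, room 3: period 3 has {green, teal, blue, red} and room 3 has {teal, blue, pink, gold}, leaving only grey.
Period 3, room 7: period 3 has {green, teal, grey, blue, red} and room 7 has {green, grey, gold}, leaving only pink.
Period 1, room 7: period 1 has {teal, grey, blue, gold} and room 7 has {green, grey, pink, gold}, leaving only red.
Period 1, room 3: period 1 has {teal, grey, blue, red, gold} and room 3 has {teal, grey, blue, pink, gold}, leaving only green.
Period 1 already has {green, teal, grey, blue, red, gold} and room 2 already has {teal, grey, blue, red}, so period 1, room 2 must be pink.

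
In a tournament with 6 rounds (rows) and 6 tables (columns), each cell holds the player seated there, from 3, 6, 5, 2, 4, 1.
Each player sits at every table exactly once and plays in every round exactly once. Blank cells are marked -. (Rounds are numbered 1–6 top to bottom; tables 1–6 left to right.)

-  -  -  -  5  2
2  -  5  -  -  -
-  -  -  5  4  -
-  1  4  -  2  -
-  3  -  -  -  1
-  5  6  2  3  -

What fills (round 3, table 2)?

2

Round 5, table 3: round 5 has {3, 1} and table 3 has {6, 5, 4}, leaving only 2.
Round 5, table 5: round 5 has {3, 2, 1} and table 5 has {3, 5, 2, 4}, leaving only 6.
Round 2, table 5: round 2 has {5, 2} and table 5 has {3, 6, 5, 2, 4}, leaving only 1.
Round 5, table 4: round 5 has {3, 6, 2, 1} and table 4 has {5, 2}, leaving only 4.
Round 5, table 1: round 5 has {3, 6, 2, 4, 1} and table 1 has {2}, leaving only 5.
Round 6, table 6: round 6 has {3, 6, 5, 2} and table 6 has {2, 1}, leaving only 4.
Round 6, table 1: round 6 has {3, 6, 5, 2, 4} and table 1 has {5, 2}, leaving only 1.
Round 3, table 2 is narrowed to {6, 2}.
If it were 6, then round 2, table 2 would be left with no valid symbol.
So round 3, table 2 must be 2.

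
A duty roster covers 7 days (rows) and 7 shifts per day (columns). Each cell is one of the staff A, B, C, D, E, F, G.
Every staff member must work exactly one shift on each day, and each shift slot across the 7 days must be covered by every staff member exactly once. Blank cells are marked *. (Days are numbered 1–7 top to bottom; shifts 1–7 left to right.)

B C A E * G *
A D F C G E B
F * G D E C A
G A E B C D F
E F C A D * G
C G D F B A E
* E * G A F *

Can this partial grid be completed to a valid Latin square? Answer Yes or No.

Yes

No day or shift among the givens repeats a symbol, and propagating forced cells runs into no contradiction.
One valid completion exists (for instance, B C A E F G D / A D F C G E B / F B G D E C A / G A E B C D F / E F C A D B G / C G D F B A E / D E B G A F C).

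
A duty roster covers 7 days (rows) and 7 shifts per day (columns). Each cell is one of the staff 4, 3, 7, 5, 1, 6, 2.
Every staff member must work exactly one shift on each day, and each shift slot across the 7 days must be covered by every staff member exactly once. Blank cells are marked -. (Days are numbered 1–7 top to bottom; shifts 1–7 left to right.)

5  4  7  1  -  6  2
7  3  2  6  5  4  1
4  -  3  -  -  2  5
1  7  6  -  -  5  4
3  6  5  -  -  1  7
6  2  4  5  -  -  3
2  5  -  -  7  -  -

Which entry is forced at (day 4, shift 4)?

3

Day 1, shift 5: day 1 has {4, 7, 5, 1, 6, 2} and shift 5 has {7, 5}, leaving only 3.
Day 3, shift 2: day 3 has {4, 3, 5, 2} and shift 2 has {4, 3, 7, 5, 6, 2}, leaving only 1.
Day 3, shift 4: day 3 has {4, 3, 5, 1, 2} and shift 4 has {5, 1, 6}, leaving only 7.
Day 3, shift 5: day 3 has {4, 3, 7, 5, 1, 2} and shift 5 has {3, 7, 5}, leaving only 6.
Day 4, shift 5: day 4 has {4, 7, 5, 1, 6} and shift 5 has {3, 7, 5, 6}, leaving only 2.
Day 4 already has {4, 7, 5, 1, 6, 2} and shift 4 already has {7, 5, 1, 6}, so day 4, shift 4 must be 3.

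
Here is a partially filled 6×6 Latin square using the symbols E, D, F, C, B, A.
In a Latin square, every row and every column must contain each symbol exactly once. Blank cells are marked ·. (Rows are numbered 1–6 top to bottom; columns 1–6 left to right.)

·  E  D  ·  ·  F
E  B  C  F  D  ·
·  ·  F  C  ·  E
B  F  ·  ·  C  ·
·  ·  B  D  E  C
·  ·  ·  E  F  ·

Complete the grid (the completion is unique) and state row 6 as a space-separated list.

Row 6, column 3: row 6 has {E, F} and column 3 has {D, F, C, B}, leaving only A.
Row 2, column 6: row 2 has {E, D, F, C, B} and column 6 has {E, F, C}, leaving only A.
Row 4, column 3: row 4 has {F, C, B} and column 3 has {D, F, C, B, A}, leaving only E.
Row 4, column 4: row 4 has {E, F, C, B} and column 4 has {E, D, F, C}, leaving only A.
Row 1, column 4: row 1 has {E, D, F} and column 4 has {E, D, F, C, A}, leaving only B.
Row 1, column 5: row 1 has {E, D, F, B} and column 5 has {E, D, F, C}, leaving only A.
Row 1, column 1: row 1 has {E, D, F, B, A} and column 1 has {E, B}, leaving only C.
Row 6, column 1: row 6 has {E, F, A} and column 1 has {E, C, B}, leaving only D.
Row 6, column 2: row 6 has {E, D, F, A} and column 2 has {E, F, B}, leaving only C.
Row 6, column 6: row 6 has {E, D, F, C, A} and column 6 has {E, F, C, A}, leaving only B.
So row 6 reads: D C A E F B.

D C A E F B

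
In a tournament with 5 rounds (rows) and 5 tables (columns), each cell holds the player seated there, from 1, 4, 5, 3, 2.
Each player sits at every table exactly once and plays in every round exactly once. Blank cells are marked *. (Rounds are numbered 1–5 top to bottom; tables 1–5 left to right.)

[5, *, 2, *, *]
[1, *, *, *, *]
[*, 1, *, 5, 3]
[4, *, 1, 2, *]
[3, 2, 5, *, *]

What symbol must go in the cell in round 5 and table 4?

Round 3, table 1: round 3 has {1, 5, 3} and table 1 has {1, 4, 5, 3}, leaving only 2.
Round 3, table 3: round 3 has {1, 5, 3, 2} and table 3 has {1, 5, 2}, leaving only 4.
Round 2, table 3: round 2 has {1} and table 3 has {1, 4, 5, 2}, leaving only 3.
Round 2, table 4: round 2 has {1, 3} and table 4 has {5, 2}, leaving only 4.
Round 5 already has {5, 3, 2} and table 4 already has {4, 5, 2}, so round 5, table 4 must be 1.

1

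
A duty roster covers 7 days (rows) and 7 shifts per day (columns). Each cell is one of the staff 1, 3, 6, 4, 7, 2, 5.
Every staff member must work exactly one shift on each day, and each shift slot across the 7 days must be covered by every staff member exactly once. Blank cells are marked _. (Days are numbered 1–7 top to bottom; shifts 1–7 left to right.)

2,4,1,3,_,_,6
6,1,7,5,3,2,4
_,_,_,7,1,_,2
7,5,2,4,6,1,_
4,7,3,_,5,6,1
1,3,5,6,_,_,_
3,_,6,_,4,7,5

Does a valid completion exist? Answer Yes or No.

Yes

No day or shift among the givens repeats a symbol, and propagating forced cells runs into no contradiction.
One valid completion exists (for instance, 2 4 1 3 7 5 6 / 6 1 7 5 3 2 4 / 5 6 4 7 1 3 2 / 7 5 2 4 6 1 3 / 4 7 3 2 5 6 1 / 1 3 5 6 2 4 7 / 3 2 6 1 4 7 5).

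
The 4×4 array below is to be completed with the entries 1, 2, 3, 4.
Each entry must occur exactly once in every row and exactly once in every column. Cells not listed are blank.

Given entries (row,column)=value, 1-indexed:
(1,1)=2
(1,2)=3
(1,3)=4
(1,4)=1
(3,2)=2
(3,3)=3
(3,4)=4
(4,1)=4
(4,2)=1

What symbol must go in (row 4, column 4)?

Row 2, column 2: row 2 has {} and column 2 has {1, 2, 3}, leaving only 4.
Row 3, column 1: row 3 has {2, 3, 4} and column 1 has {2, 4}, leaving only 1.
Row 2, column 1: row 2 has {4} and column 1 has {1, 2, 4}, leaving only 3.
Row 2, column 4: row 2 has {3, 4} and column 4 has {1, 4}, leaving only 2.
Row 4 already has {1, 4} and column 4 already has {1, 2, 4}, so row 4, column 4 must be 3.

3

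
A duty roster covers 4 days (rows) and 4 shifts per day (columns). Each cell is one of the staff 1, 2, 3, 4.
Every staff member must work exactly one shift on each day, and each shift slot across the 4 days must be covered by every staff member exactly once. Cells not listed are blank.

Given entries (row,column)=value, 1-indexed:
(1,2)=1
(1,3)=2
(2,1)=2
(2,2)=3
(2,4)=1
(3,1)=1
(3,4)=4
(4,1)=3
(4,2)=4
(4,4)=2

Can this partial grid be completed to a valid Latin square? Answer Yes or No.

No day or shift among the givens repeats a symbol, and propagating forced cells runs into no contradiction.
One valid completion exists (for instance, 4 1 2 3 / 2 3 4 1 / 1 2 3 4 / 3 4 1 2).

Yes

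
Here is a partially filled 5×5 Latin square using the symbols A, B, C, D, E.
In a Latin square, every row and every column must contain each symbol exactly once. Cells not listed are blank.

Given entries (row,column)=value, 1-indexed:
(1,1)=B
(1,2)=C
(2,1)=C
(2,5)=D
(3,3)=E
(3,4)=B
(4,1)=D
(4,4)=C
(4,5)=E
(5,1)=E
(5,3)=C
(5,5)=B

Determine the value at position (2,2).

Row 1, column 5: row 1 has {B, C} and column 5 has {B, D, E}, leaving only A.
Row 1, column 3: row 1 has {A, B, C} and column 3 has {C, E}, leaving only D.
Row 1, column 4: row 1 has {A, B, C, D} and column 4 has {B, C}, leaving only E.
Row 2, column 4: row 2 has {C, D} and column 4 has {B, C, E}, leaving only A.
Row 2, column 3: row 2 has {A, C, D} and column 3 has {C, D, E}, leaving only B.
Row 2 already has {A, B, C, D} and column 2 already has {C}, so row 2, column 2 must be E.

E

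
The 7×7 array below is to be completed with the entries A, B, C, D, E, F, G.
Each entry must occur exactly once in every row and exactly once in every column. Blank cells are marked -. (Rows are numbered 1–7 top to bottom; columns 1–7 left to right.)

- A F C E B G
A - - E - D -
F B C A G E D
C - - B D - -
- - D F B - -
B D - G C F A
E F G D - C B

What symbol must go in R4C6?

Row 1, column 1: row 1 has {A, B, C, E, F, G} and column 1 has {A, B, C, E, F}, leaving only D.
Row 2, column 3: row 2 has {A, D, E} and column 3 has {C, D, F, G}, leaving only B.
Row 2, column 5: row 2 has {A, B, D, E} and column 5 has {B, C, D, E, G}, leaving only F.
Row 2, column 7: row 2 has {A, B, D, E, F} and column 7 has {A, B, D, G}, leaving only C.
Row 2, column 2: row 2 has {A, B, C, D, E, F} and column 2 has {A, B, D, F}, leaving only G.
Row 4, column 2: row 4 has {B, C, D} and column 2 has {A, B, D, F, G}, leaving only E.
Row 4, column 3: row 4 has {B, C, D, E} and column 3 has {B, C, D, F, G}, leaving only A.
Row 4 already has {A, B, C, D, E} and column 6 already has {B, C, D, E, F}, so row 4, column 6 must be G.

G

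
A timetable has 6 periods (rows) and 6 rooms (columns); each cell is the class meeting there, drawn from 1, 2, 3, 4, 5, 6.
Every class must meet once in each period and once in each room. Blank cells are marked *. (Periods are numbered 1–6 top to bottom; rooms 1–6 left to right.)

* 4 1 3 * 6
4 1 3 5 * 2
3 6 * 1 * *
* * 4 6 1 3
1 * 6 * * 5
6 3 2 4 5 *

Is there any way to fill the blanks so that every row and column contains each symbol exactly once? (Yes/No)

No

Period 1, room 5: period 1 has {1, 3, 4, 6} and room 5 has {1, 5}, so it must be 2.
Period 1, room 1: period 1 has {1, 2, 3, 4, 6} and room 1 has {1, 3, 4, 6}, so it must be 5.
Period 2, room 5: period 2 has {1, 2, 3, 4, 5} and room 5 has {1, 2, 5}, so it must be 6.
Period 3, room 3: period 3 has {1, 3, 6} and room 3 has {1, 2, 3, 4, 6}, so it must be 5.
Period 3, room 5: period 3 has {1, 3, 5, 6} and room 5 has {1, 2, 5, 6}, so it must be 4.
Now period 3, room 6: period 3 together with room 6 already contain {1, 2, 3, 4, 5, 6} — every symbol — so nothing can go there. The grid has no valid completion.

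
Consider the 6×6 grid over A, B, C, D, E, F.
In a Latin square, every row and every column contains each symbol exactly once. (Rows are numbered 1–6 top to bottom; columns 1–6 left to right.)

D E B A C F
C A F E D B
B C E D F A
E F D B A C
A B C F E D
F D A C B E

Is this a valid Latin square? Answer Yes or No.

Each row is a permutation of the 6 symbols, and so is each column.

Yes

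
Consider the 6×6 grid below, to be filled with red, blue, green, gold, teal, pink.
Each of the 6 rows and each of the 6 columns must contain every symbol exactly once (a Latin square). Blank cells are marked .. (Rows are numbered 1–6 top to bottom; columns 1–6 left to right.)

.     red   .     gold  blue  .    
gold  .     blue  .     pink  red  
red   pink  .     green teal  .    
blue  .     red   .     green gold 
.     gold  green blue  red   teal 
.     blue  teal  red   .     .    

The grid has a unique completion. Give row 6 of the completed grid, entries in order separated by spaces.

green blue teal red gold pink

Row 6, column 5: row 6 has {red, blue, teal} and column 5 has {red, blue, green, teal, pink}, leaving only gold.
Row 1, column 3: row 1 has {red, blue, gold} and column 3 has {red, blue, green, teal}, leaving only pink.
Row 1, column 6: row 1 has {red, blue, gold, pink} and column 6 has {red, gold, teal}, leaving only green.
Row 6, column 6: row 6 has {red, blue, gold, teal} and column 6 has {red, green, gold, teal}, leaving only pink.
Row 6, column 1: row 6 has {red, blue, gold, teal, pink} and column 1 has {red, blue, gold}, leaving only green.
So row 6 reads: green blue teal red gold pink.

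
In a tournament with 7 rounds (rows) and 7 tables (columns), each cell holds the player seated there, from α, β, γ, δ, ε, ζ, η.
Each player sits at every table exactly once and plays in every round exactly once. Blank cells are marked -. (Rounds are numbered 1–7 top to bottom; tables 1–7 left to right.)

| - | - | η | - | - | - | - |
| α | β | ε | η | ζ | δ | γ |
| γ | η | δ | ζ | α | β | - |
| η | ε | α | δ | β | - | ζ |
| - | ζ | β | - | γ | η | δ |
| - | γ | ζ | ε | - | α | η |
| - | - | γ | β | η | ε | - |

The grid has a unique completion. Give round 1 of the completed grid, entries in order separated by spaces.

δ α η γ ε ζ β

Round 3, table 7: round 3 has {α, β, γ, δ, ζ, η} and table 7 has {γ, δ, ζ, η}, leaving only ε.
Round 4, table 6: round 4 has {α, β, δ, ε, ζ, η} and table 6 has {α, β, δ, ε, η}, leaving only γ.
Round 1, table 6: round 1 has {η} and table 6 has {α, β, γ, δ, ε, η}, leaving only ζ.
Round 5, table 1: round 5 has {β, γ, δ, ζ, η} and table 1 has {α, γ, η}, leaving only ε.
Round 5, table 4: round 5 has {β, γ, δ, ε, ζ, η} and table 4 has {β, δ, ε, ζ, η}, leaving only α.
Round 1, table 4: round 1 has {ζ, η} and table 4 has {α, β, δ, ε, ζ, η}, leaving only γ.
Round 6, table 5: round 6 has {α, γ, ε, ζ, η} and table 5 has {α, β, γ, ζ, η}, leaving only δ.
Round 1, table 5: round 1 has {γ, ζ, η} and table 5 has {α, β, γ, δ, ζ, η}, leaving only ε.
Round 6, table 1: round 6 has {α, γ, δ, ε, ζ, η} and table 1 has {α, γ, ε, η}, leaving only β.
Round 1, table 1: round 1 has {γ, ε, ζ, η} and table 1 has {α, β, γ, ε, η}, leaving only δ.
Round 1, table 2: round 1 has {γ, δ, ε, ζ, η} and table 2 has {β, γ, ε, ζ, η}, leaving only α.
Round 1, table 7: round 1 has {α, γ, δ, ε, ζ, η} and table 7 has {γ, δ, ε, ζ, η}, leaving only β.
So round 1 reads: δ α η γ ε ζ β.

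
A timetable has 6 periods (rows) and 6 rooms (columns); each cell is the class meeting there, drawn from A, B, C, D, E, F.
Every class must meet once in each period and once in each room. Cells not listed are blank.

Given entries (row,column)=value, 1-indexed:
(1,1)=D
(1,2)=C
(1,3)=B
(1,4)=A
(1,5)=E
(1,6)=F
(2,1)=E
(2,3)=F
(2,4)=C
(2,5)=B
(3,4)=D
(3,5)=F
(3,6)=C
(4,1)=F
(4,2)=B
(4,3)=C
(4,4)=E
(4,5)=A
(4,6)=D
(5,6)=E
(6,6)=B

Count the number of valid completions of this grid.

Period 2, room 2: eliminating its period and room leaves {A, D}.
Period 2, room 6: eliminating its period and room leaves {A}.
Period 3, room 1: eliminating its period and room leaves {A, B}.
Period 3, room 2: eliminating its period and room leaves {A, E}.
Period 3, room 3: eliminating its period and room leaves {A, E}.
Period 5, room 1: eliminating its period and room leaves {A, B, C}.
Period 5, room 2: eliminating its period and room leaves {A, D, F}.
Period 5, room 3: eliminating its period and room leaves {A, D}.
Period 5, room 4: eliminating its period and room leaves {B, F}.
Period 5, room 5: eliminating its period and room leaves {C, D}.
Period 6, room 1: eliminating its period and room leaves {A, C}.
Period 6, room 2: eliminating its period and room leaves {A, D, E, F}.
Period 6, room 3: eliminating its period and room leaves {A, D, E}.
Period 6, room 4: eliminating its period and room leaves {F}.
Period 6, room 5: eliminating its period and room leaves {C, D}.
Enumerating the assignments across these blanks that avoid any period or room repeat gives 3 completions.

3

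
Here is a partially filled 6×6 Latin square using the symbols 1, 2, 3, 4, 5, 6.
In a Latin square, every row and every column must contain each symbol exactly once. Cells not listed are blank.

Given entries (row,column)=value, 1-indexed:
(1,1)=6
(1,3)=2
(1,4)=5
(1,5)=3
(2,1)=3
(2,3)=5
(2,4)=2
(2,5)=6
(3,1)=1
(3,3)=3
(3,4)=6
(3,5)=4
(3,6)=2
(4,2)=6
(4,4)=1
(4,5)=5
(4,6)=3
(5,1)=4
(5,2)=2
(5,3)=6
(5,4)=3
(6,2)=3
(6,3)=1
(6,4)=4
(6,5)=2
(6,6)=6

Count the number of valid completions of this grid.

Row 1, column 2: eliminating its row and column leaves {1, 4}.
Row 1, column 6: eliminating its row and column leaves {1, 4}.
Row 2, column 2: eliminating its row and column leaves {1, 4}.
Row 2, column 6: eliminating its row and column leaves {1, 4}.
Row 3, column 2: eliminating its row and column leaves {5}.
Row 4, column 1: eliminating its row and column leaves {2}.
Row 4, column 3: eliminating its row and column leaves {4}.
Row 5, column 5: eliminating its row and column leaves {1}.
Row 5, column 6: eliminating its row and column leaves {1, 5}.
Row 6, column 1: eliminating its row and column leaves {5}.
Enumerating the assignments across these blanks that avoid any row or column repeat gives 2 completions.

2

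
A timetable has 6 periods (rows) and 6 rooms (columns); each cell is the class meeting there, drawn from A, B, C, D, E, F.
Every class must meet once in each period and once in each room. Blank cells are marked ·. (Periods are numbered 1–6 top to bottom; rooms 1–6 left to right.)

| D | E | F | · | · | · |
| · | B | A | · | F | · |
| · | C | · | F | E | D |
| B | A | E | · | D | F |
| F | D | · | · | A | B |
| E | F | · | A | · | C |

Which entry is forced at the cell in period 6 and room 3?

Period 1, room 6: period 1 has {D, E, F} and room 6 has {B, C, D, F}, leaving only A.
Period 2, room 1: period 2 has {A, B, F} and room 1 has {B, D, E, F}, leaving only C.
Period 2, room 6: period 2 has {A, B, C, F} and room 6 has {A, B, C, D, F}, leaving only E.
Period 2, room 4: period 2 has {A, B, C, E, F} and room 4 has {A, F}, leaving only D.
Period 3, room 1: period 3 has {C, D, E, F} and room 1 has {B, C, D, E, F}, leaving only A.
Period 3, room 3: period 3 has {A, C, D, E, F} and room 3 has {A, E, F}, leaving only B.
Period 6 already has {A, C, E, F} and room 3 already has {A, B, E, F}, so period 6, room 3 must be D.

D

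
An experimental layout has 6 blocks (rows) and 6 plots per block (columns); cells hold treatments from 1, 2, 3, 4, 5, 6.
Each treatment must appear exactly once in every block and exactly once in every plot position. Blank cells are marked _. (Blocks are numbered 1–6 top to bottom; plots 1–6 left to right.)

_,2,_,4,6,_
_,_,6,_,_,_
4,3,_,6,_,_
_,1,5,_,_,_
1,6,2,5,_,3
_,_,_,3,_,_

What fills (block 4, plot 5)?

Block 3, plot 3: block 3 has {3, 4, 6} and plot 3 has {2, 5, 6}, leaving only 1.
Block 1, plot 3: block 1 has {2, 4, 6} and plot 3 has {1, 2, 5, 6}, leaving only 3.
Block 1, plot 1: block 1 has {2, 3, 4, 6} and plot 1 has {1, 4}, leaving only 5.
Block 1, plot 6: block 1 has {2, 3, 4, 5, 6} and plot 6 has {3}, leaving only 1.
Block 4, plot 4: block 4 has {1, 5} and plot 4 has {3, 4, 5, 6}, leaving only 2.
Block 2, plot 4: block 2 has {6} and plot 4 has {2, 3, 4, 5, 6}, leaving only 1.
Block 5, plot 5: block 5 has {1, 2, 3, 5, 6} and plot 5 has {6}, leaving only 4.
Block 4 already has {1, 2, 5} and plot 5 already has {4, 6}, so block 4, plot 5 must be 3.

3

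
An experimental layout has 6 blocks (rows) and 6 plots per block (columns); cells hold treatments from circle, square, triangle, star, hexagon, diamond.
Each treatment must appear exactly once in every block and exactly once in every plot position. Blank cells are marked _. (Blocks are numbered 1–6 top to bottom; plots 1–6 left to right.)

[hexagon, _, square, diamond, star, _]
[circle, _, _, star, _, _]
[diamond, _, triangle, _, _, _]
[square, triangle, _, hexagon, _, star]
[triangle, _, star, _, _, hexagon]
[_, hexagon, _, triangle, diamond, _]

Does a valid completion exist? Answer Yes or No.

No block or plot among the givens repeats a symbol, and propagating forced cells runs into no contradiction.
One valid completion exists (for instance, hexagon circle square diamond star triangle / circle square hexagon star triangle diamond / diamond star triangle square hexagon circle / square triangle diamond hexagon circle star / triangle diamond star circle square hexagon / star hexagon circle triangle diamond square).

Yes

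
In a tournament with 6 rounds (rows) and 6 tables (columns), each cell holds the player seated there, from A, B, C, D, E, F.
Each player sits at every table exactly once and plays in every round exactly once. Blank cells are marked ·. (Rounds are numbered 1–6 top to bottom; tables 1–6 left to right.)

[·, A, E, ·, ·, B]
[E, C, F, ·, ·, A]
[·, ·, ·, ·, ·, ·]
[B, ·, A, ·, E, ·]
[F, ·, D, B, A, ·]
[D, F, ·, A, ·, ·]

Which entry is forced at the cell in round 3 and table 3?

Round 1, table 1: round 1 has {A, B, E} and table 1 has {B, D, E, F}, leaving only C.
Round 2, table 4: round 2 has {A, C, E, F} and table 4 has {A, B}, leaving only D.
Round 1, table 4: round 1 has {A, B, C, E} and table 4 has {A, B, D}, leaving only F.
Round 1, table 5: round 1 has {A, B, C, E, F} and table 5 has {A, E}, leaving only D.
Round 2, table 5: round 2 has {A, C, D, E, F} and table 5 has {A, D, E}, leaving only B.
Round 3, table 1: round 3 has {} and table 1 has {B, C, D, E, F}, leaving only A.
Round 4, table 2: round 4 has {A, B, E} and table 2 has {A, C, F}, leaving only D.
Round 4, table 4: round 4 has {A, B, D, E} and table 4 has {A, B, D, F}, leaving only C.
Round 3, table 4: round 3 has {A} and table 4 has {A, B, C, D, F}, leaving only E.
Round 3, table 2: round 3 has {A, E} and table 2 has {A, C, D, F}, leaving only B.
Round 3 already has {A, B, E} and table 3 already has {A, D, E, F}, so round 3, table 3 must be C.

C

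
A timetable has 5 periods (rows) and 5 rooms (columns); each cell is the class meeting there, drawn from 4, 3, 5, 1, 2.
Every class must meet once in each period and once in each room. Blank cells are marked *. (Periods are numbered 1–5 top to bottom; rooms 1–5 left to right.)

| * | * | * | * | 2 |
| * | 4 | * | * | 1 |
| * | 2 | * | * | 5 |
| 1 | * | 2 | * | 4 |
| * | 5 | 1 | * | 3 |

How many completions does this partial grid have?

3

Period 1, room 1: eliminating its period and room leaves {4, 3, 5}.
Period 1, room 2: eliminating its period and room leaves {3, 1}.
Period 1, room 3: eliminating its period and room leaves {4, 3, 5}.
Period 1, room 4: eliminating its period and room leaves {4, 3, 5, 1}.
Period 2, room 1: eliminating its period and room leaves {3, 5, 2}.
Period 2, room 3: eliminating its period and room leaves {3, 5}.
Period 2, room 4: eliminating its period and room leaves {3, 5, 2}.
Period 3, room 1: eliminating its period and room leaves {4, 3}.
Period 3, room 3: eliminating its period and room leaves {4, 3}.
Period 3, room 4: eliminating its period and room leaves {4, 3, 1}.
Period 4, room 2: eliminating its period and room leaves {3}.
Period 4, room 4: eliminating its period and room leaves {3, 5}.
Period 5, room 1: eliminating its period and room leaves {4, 2}.
Period 5, room 4: eliminating its period and room leaves {4, 2}.
Enumerating the assignments across these blanks that avoid any period or room repeat gives 3 completions.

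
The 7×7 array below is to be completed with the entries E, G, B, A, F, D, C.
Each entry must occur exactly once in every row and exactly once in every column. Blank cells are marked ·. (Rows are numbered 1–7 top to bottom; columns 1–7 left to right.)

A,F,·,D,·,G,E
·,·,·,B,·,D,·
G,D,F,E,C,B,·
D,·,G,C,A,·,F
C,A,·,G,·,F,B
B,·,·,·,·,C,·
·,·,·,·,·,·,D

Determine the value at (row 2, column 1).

F

Row 1, column 5: row 1 has {E, G, A, F, D} and column 5 has {A, C}, leaving only B.
Row 1, column 3: row 1 has {E, G, B, A, F, D} and column 3 has {G, F}, leaving only C.
Row 3, column 7: row 3 has {E, G, B, F, D, C} and column 7 has {E, B, F, D}, leaving only A.
Row 4, column 6: row 4 has {G, A, F, D, C} and column 6 has {G, B, F, D, C}, leaving only E.
Row 4, column 2: row 4 has {E, G, A, F, D, C} and column 2 has {A, F, D}, leaving only B.
Row 6, column 7: row 6 has {B, C} and column 7 has {E, B, A, F, D}, leaving only G.
Row 2, column 7: row 2 has {B, D} and column 7 has {E, G, B, A, F, D}, leaving only C.
Row 6, column 2: row 6 has {G, B, C} and column 2 has {B, A, F, D}, leaving only E.
Row 2, column 2: row 2 has {B, D, C} and column 2 has {E, B, A, F, D}, leaving only G.
Row 7, column 2: row 7 has {D} and column 2 has {E, G, B, A, F, D}, leaving only C.
Row 7, column 6: row 7 has {D, C} and column 6 has {E, G, B, F, D, C}, leaving only A.
Row 7, column 4: row 7 has {A, D, C} and column 4 has {E, G, B, D, C}, leaving only F.
Row 6, column 4: row 6 has {E, G, B, C} and column 4 has {E, G, B, F, D, C}, leaving only A.
Row 6, column 3: row 6 has {E, G, B, A, C} and column 3 has {G, F, C}, leaving only D.
Row 5, column 3: row 5 has {G, B, A, F, C} and column 3 has {G, F, D, C}, leaving only E.
Row 2, column 3: row 2 has {G, B, D, C} and column 3 has {E, G, F, D, C}, leaving only A.
Row 5, column 5: row 5 has {E, G, B, A, F, C} and column 5 has {B, A, C}, leaving only D.
Row 6, column 5: row 6 has {E, G, B, A, D, C} and column 5 has {B, A, D, C}, leaving only F.
Row 2, column 5: row 2 has {G, B, A, D, C} and column 5 has {B, A, F, D, C}, leaving only E.
Row 2 already has {E, G, B, A, D, C} and column 1 already has {G, B, A, D, C}, so row 2, column 1 must be F.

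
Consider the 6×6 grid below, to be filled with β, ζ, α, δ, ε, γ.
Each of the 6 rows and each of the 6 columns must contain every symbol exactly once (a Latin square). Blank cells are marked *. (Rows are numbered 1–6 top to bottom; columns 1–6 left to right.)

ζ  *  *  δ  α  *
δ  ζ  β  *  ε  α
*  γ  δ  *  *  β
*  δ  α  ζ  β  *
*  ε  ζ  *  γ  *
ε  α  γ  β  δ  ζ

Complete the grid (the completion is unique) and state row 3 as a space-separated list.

α γ δ ε ζ β

Row 3, column 1: row 3 has {β, δ, γ} and column 1 has {ζ, δ, ε}, leaving only α.
Row 3, column 4: row 3 has {β, α, δ, γ} and column 4 has {β, ζ, δ}, leaving only ε.
Row 3, column 5: row 3 has {β, α, δ, ε, γ} and column 5 has {β, α, δ, ε, γ}, leaving only ζ.
So row 3 reads: α γ δ ε ζ β.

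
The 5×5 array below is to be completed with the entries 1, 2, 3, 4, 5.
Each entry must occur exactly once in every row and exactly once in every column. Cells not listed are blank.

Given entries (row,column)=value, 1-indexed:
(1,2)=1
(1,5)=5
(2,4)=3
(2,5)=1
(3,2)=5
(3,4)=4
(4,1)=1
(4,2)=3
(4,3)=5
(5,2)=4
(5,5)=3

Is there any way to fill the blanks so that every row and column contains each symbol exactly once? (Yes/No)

No

Row 1, column 4: row 1 has {1, 5} and column 4 has {3, 4}, so it must be 2.
Now row 4, column 4: row 4 together with column 4 already contain {1, 2, 3, 4, 5} — every symbol — so nothing can go there. The grid has no valid completion.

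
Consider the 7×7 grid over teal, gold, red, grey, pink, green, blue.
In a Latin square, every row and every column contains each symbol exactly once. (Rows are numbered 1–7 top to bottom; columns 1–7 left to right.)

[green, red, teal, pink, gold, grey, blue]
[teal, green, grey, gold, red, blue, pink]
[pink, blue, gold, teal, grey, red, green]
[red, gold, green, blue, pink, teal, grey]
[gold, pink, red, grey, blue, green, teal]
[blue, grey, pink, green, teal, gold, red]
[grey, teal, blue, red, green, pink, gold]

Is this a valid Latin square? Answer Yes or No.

Yes

Each row is a permutation of the 7 symbols, and so is each column.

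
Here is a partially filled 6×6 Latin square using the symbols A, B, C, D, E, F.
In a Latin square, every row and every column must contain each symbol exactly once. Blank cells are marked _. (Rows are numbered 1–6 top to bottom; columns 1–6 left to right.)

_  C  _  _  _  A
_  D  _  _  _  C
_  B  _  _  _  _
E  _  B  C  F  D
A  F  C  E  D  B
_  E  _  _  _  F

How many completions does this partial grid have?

14

Row 1, column 1: eliminating its row and column leaves {B, D, F}.
Row 1, column 3: eliminating its row and column leaves {D, E, F}.
Row 1, column 4: eliminating its row and column leaves {B, D, F}.
Row 1, column 5: eliminating its row and column leaves {B, E}.
Row 2, column 1: eliminating its row and column leaves {B, F}.
Row 2, column 3: eliminating its row and column leaves {A, E, F}.
Row 2, column 4: eliminating its row and column leaves {A, B, F}.
Row 2, column 5: eliminating its row and column leaves {A, B, E}.
Row 3, column 1: eliminating its row and column leaves {C, D, F}.
Row 3, column 3: eliminating its row and column leaves {A, D, E, F}.
Row 3, column 4: eliminating its row and column leaves {A, D, F}.
Row 3, column 5: eliminating its row and column leaves {A, C, E}.
Row 3, column 6: eliminating its row and column leaves {E}.
Row 4, column 2: eliminating its row and column leaves {A}.
Row 6, column 1: eliminating its row and column leaves {B, C, D}.
Row 6, column 3: eliminating its row and column leaves {A, D}.
Row 6, column 4: eliminating its row and column leaves {A, B, D}.
Row 6, column 5: eliminating its row and column leaves {A, B, C}.
Enumerating the assignments across these blanks that avoid any row or column repeat gives 14 completions.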